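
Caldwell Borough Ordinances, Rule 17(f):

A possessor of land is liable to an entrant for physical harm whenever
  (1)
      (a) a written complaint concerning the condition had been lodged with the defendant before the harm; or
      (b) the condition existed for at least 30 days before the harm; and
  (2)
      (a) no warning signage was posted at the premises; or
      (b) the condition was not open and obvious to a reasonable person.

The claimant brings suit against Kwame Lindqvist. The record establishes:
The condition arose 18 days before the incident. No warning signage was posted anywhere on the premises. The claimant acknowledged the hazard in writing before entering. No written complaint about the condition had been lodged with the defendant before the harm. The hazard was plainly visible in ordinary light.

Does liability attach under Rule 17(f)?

No — not liable.

(a) complaint lodged — fails.
(b) condition ≥30 days old — fails.
So (1) is not satisfied (F OR F).
(a) no signage posted — satisfied.
(b) not open/obvious — fails.
So (2) is satisfied (T OR F).
Overall: F AND T → false.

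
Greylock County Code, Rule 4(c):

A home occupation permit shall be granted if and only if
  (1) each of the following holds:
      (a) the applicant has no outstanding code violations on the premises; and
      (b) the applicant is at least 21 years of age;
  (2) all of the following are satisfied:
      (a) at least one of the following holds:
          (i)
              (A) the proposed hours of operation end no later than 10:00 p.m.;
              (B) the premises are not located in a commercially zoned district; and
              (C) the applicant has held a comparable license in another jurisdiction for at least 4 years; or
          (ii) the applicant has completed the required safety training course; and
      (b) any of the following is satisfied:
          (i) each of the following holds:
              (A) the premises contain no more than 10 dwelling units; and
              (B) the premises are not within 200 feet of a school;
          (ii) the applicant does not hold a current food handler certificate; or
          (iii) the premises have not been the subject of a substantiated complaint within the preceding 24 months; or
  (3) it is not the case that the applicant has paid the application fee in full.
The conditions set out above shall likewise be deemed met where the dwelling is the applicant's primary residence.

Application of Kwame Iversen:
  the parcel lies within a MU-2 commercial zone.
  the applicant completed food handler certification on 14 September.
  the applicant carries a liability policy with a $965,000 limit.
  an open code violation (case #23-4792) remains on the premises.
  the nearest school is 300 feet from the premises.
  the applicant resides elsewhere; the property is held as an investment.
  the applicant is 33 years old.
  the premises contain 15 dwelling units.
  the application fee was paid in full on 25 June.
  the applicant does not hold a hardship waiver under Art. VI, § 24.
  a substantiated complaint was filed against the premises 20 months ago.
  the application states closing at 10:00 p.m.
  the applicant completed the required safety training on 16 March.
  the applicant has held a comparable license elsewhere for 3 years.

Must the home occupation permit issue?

No — denied.

(a) no code violations — not satisfied.
(b) age ≥ 21 — satisfied.
(1) = F AND T = false.
(A) closes by 10 p.m. — holds.
(B) not (commercially zoned) — fails.
(C) prior license ≥ 4 yr — fails.
(i) = T AND F AND F = false.
(ii) safety training — holds.
(a) = F OR T = true.
(A) ≤ 10 units — not satisfied.
(B) ≥200 ft from school — satisfied.
(i) = F AND T = false.
(ii) not (food handler cert.) — not satisfied.
(iii) no complaint in 24 mo. — not met.
(b) = F OR F OR F = false.
(2) = T AND F = false.
(3) not (fee paid) — not satisfied.
Overall = F OR F OR F = false.
Exception (primary residence) — not satisfied.
Result: main false OR exception false → false.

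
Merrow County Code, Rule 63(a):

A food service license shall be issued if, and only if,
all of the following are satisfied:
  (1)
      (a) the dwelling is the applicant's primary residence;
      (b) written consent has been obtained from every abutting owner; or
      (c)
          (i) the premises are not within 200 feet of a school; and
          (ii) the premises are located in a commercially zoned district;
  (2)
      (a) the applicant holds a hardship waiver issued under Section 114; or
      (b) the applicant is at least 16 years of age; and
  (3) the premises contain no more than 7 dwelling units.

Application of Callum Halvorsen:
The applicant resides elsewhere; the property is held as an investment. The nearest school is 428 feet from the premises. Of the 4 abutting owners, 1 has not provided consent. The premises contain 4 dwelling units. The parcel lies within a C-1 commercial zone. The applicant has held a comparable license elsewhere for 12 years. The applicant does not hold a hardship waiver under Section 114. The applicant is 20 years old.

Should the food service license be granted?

(a) primary residence — not met.
(b) all abutters consent — fails.
(i) ≥200 ft from school — satisfied.
(ii) commercially zoned — met.
(c): T AND T → true.
(1): F OR F OR T → true.
(a) hardship waiver — not satisfied.
(b) age ≥ 16 — holds.
(2): F OR T → true.
(3) ≤ 7 units — met.
So Overall is satisfied (T AND T AND T).

Yes — granted.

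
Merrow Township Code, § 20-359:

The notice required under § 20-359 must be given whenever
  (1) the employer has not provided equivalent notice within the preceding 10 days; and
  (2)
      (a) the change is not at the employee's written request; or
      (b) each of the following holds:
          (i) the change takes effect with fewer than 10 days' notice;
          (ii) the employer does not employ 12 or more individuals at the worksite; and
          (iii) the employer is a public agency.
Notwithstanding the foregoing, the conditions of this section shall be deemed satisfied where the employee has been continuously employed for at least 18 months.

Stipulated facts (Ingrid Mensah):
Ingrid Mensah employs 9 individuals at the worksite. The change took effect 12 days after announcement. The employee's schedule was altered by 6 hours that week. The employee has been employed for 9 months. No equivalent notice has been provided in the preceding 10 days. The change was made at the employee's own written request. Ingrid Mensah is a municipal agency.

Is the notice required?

(1) no recent notice — holds.
(a) not employee-requested — fails.
(i) < 10 days' notice — not met.
(ii) not (≥ 12 at site) — met.
(iii) public agency — met.
(b) = F AND T AND T = false.
(2) = F OR F = false.
Overall: T AND F → false.
Exception (tenure ≥ 18 mo.) — not satisfied.
Result: main false OR exception false → false.

No — not required.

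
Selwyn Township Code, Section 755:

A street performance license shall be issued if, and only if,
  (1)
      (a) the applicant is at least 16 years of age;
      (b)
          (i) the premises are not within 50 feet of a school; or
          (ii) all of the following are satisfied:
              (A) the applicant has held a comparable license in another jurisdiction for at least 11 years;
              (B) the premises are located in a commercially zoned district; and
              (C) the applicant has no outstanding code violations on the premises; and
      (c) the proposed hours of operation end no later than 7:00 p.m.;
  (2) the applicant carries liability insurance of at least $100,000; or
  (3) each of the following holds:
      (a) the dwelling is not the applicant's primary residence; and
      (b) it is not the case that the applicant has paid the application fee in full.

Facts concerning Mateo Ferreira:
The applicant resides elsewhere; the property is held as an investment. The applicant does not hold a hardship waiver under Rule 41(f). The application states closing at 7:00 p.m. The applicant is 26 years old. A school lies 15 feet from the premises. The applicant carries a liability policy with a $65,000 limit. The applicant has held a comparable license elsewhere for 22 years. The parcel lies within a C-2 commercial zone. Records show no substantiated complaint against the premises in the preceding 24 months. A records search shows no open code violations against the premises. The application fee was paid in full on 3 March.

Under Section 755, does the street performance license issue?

(a) age ≥ 16 — met.
(i) ≥50 ft from school — not satisfied.
(A) prior license ≥ 11 yr — holds.
(B) commercially zoned — satisfied.
(C) no code violations — satisfied.
(ii) = T AND T AND T = true.
(b): F OR T → true.
(c) closes by 7 p.m. — holds.
So (1) is satisfied (T AND T AND T).
(2) insurance ≥ $100,000 — fails.
(a) not (primary residence) — satisfied.
(b) not (fee paid) — not met.
(3) = T AND F = false.
So Overall is satisfied (T OR F OR F).

Yes — granted.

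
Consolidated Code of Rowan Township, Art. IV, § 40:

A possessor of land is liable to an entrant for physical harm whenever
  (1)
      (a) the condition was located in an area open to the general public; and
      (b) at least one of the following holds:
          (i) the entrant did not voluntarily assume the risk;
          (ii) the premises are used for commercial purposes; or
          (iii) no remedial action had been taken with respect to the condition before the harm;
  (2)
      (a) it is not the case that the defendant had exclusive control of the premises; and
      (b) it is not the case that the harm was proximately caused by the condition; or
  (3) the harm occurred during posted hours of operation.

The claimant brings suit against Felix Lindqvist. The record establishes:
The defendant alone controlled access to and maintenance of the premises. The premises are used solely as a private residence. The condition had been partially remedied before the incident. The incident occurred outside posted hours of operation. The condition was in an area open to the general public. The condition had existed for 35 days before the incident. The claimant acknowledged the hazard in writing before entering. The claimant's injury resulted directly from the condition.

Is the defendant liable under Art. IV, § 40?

No — not liable.

(a) public area — met.
(i) no assumed risk — not met.
(ii) commercial use — not satisfied.
(iii) no remedial action — not satisfied.
So (b) is not satisfied (F OR F OR F).
(1): T AND F → false.
(a) not (exclusive control) — fails.
(b) not (proximate cause) — fails.
(2) = F AND F = false.
(3) during posted hours — not satisfied.
So Overall is not satisfied (F OR F OR F).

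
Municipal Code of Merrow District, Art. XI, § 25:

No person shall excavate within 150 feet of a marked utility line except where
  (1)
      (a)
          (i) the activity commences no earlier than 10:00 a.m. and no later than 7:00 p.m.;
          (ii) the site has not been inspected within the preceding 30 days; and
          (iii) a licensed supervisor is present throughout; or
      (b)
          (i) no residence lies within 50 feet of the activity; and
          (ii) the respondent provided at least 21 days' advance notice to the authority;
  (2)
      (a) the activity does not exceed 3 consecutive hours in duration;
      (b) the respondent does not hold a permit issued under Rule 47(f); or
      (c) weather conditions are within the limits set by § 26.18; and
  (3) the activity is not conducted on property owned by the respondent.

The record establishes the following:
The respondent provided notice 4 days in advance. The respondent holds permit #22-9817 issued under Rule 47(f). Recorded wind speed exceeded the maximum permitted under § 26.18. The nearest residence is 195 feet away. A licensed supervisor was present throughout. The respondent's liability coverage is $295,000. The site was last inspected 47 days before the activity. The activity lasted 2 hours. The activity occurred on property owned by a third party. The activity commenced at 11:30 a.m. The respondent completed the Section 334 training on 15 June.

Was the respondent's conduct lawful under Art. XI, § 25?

(i) start within hours — satisfied.
(ii) not (site inspected) — met.
(iii) supervisor present — holds.
So (a) is satisfied (T AND T AND T).
(i) no residence in 50 ft — met.
(ii) ≥21 days' notice — not met.
(b): T AND F → false.
(1): T OR F → true.
(a) ≤ 3 hrs duration — satisfied.
(b) not (holds permit) — fails.
(c) weather ok — not satisfied.
So (2) is satisfied (T OR F OR F).
(3) not (own property) — satisfied.
Overall: T AND T AND T → true.

Yes — lawful.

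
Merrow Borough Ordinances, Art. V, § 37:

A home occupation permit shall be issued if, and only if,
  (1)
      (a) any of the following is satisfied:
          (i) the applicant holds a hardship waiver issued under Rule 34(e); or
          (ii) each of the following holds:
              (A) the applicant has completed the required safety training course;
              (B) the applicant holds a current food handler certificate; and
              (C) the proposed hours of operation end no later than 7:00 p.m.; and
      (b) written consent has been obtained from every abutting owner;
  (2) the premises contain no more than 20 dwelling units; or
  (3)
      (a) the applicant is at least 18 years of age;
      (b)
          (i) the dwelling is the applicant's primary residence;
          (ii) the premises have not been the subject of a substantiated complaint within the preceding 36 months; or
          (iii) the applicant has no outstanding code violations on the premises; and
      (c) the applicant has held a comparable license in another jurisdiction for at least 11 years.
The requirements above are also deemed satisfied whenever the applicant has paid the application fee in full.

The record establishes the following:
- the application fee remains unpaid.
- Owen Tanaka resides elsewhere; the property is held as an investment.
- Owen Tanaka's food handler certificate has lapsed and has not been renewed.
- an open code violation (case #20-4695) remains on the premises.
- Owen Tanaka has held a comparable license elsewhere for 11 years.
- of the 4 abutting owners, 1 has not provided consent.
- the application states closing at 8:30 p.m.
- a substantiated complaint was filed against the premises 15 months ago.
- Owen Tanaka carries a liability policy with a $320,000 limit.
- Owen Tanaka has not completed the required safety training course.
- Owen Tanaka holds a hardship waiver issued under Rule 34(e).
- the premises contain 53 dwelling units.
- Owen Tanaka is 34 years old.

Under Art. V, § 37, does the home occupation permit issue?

No — denied.

(i) hardship waiver — holds.
(A) safety training — not met.
(B) food handler cert. — not satisfied.
(C) closes by 7 p.m. — fails.
(ii) = F AND F AND F = false.
(a) = T OR F = true.
(b) all abutters consent — not met.
(1): T AND F → false.
(2) ≤ 20 units — fails.
(a) age ≥ 18 — holds.
(i) primary residence — not met.
(ii) no complaint in 36 mo. — not met.
(iii) no code violations — fails.
(b): F OR F OR F → false.
(c) prior license ≥ 11 yr — holds.
(3) = T AND F AND T = false.
So Overall is not satisfied (F OR F OR F).
Exception (fee paid) — not satisfied.
Result: main false OR exception false → false.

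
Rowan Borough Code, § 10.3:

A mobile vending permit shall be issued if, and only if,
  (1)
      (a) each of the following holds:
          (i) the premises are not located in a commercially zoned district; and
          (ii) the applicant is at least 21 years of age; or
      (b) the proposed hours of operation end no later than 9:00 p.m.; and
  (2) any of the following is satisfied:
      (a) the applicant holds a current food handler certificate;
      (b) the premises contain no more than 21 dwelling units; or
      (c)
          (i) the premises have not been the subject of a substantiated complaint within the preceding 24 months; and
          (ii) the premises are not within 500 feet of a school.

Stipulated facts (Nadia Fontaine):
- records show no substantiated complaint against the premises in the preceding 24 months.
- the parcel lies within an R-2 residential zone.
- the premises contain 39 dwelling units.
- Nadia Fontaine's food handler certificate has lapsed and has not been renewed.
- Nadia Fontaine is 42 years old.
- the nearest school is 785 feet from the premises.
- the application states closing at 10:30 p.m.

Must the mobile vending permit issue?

Yes — granted.

(i) not (commercially zoned) — satisfied.
(ii) age ≥ 21 — holds.
(a) = T AND T = true.
(b) closes by 9 p.m. — not met.
(1): T OR F → true.
(a) food handler cert. — not met.
(b) ≤ 21 units — not met.
(i) no complaint in 24 mo. — holds.
(ii) ≥500 ft from school — satisfied.
(c) = T AND T = true.
(2) = F OR F OR T = true.
Overall = T AND T = true.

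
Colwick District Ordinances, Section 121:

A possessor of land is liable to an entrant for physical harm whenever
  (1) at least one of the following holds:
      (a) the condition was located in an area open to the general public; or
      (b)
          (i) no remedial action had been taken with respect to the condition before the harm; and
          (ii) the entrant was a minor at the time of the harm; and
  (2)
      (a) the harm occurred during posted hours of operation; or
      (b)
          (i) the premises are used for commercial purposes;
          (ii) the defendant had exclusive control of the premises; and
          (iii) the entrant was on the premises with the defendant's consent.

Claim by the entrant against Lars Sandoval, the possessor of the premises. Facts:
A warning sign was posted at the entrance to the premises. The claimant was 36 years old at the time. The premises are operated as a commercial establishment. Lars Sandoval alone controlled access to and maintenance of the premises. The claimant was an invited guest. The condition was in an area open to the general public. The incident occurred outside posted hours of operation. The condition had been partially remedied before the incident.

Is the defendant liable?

Yes — liable.

(a) public area — met.
(i) no remedial action — not satisfied.
(ii) entrant a minor — fails.
(b) = F AND F = false.
So (1) is satisfied (T OR F).
(a) during posted hours — not satisfied.
(i) commercial use — satisfied.
(ii) exclusive control — met.
(iii) consent to enter — holds.
(b) = T AND T AND T = true.
(2): F OR T → true.
Overall = T AND T = true.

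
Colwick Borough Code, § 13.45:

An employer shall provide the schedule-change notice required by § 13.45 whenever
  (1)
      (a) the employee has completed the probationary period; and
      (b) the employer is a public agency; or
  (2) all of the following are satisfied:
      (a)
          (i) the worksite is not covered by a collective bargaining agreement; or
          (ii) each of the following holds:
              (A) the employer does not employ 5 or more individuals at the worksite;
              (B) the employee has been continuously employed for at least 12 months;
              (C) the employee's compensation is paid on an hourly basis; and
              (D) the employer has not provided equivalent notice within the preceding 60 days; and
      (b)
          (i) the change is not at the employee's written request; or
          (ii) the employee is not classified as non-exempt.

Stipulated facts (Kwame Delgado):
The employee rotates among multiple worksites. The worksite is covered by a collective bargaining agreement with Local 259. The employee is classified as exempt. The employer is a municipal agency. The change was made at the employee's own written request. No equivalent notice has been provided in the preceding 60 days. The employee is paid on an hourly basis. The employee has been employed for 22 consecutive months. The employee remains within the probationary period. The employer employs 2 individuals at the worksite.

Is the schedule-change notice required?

Yes — required.

(a) past probation — not met.
(b) public agency — met.
(1): F AND T → false.
(i) no CBA — not met.
(A) not (≥ 5 at site) — met.
(B) tenure ≥ 12 mo. — met.
(C) hourly-paid — satisfied.
(D) no recent notice — holds.
(ii) = T AND T AND T AND T = true.
(a) = F OR T = true.
(i) not employee-requested — not met.
(ii) not (non-exempt) — satisfied.
(b): F OR T → true.
So (2) is satisfied (T AND T).
Overall: F OR T → true.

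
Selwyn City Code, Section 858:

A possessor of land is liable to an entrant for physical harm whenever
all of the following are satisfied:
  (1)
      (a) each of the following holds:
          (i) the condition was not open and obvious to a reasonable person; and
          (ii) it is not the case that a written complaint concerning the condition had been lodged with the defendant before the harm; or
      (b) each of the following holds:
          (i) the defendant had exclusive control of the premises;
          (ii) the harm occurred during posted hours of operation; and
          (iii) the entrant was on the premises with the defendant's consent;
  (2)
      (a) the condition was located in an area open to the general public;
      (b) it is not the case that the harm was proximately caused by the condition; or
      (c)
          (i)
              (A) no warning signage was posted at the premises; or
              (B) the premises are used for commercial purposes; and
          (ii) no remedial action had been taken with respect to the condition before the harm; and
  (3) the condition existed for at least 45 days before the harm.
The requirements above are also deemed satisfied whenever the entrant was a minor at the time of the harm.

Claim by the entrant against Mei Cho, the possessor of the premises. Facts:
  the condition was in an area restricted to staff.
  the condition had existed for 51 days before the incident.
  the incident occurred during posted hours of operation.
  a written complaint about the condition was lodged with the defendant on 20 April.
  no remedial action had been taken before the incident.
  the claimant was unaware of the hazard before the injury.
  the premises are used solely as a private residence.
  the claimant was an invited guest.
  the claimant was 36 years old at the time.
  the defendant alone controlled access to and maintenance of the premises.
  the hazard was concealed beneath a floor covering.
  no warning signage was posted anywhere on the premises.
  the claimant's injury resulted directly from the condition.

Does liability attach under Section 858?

Yes — liable.

(i) not open/obvious — holds.
(ii) not (complaint lodged) — fails.
(a): T AND F → false.
(i) exclusive control — satisfied.
(ii) during posted hours — met.
(iii) consent to enter — holds.
So (b) is satisfied (T AND T AND T).
(1) = F OR T = true.
(a) public area — not satisfied.
(b) not (proximate cause) — not satisfied.
(A) no signage posted — holds.
(B) commercial use — not met.
(i) = T OR F = true.
(ii) no remedial action — satisfied.
(c) = T AND T = true.
(2) = F OR F OR T = true.
(3) condition ≥45 days old — holds.
Overall = T AND T AND T = true.
Exception (entrant a minor) — not satisfied.
Result: main true OR exception false → true.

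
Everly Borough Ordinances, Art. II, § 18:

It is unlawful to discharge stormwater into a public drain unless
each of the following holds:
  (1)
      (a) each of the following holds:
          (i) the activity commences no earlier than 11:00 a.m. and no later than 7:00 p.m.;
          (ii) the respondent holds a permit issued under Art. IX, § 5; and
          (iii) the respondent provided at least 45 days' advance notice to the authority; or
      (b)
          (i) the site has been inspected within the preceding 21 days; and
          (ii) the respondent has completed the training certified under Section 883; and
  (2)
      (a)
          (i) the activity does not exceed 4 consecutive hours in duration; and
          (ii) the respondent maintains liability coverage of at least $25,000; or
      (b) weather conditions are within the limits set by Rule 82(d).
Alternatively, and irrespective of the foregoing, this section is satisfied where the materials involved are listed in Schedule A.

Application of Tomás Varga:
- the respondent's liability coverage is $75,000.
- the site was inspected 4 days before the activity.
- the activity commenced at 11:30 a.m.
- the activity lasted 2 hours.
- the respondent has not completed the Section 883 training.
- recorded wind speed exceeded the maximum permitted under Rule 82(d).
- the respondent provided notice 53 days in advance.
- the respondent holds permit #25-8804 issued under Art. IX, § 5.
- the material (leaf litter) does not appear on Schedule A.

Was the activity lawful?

Yes — lawful.

(i) start within hours — satisfied.
(ii) holds permit — satisfied.
(iii) ≥45 days' notice — satisfied.
(a): T AND T AND T → true.
(i) site inspected — satisfied.
(ii) training certified — not satisfied.
(b) = T AND F = false.
(1): T OR F → true.
(i) ≤ 4 hrs duration — satisfied.
(ii) coverage ≥ $25,000 — satisfied.
(a): T AND T → true.
(b) weather ok — fails.
(2): T OR F → true.
Overall = T AND T = true.
Exception (Schedule A material) — not satisfied.
Result: main true OR exception false → true.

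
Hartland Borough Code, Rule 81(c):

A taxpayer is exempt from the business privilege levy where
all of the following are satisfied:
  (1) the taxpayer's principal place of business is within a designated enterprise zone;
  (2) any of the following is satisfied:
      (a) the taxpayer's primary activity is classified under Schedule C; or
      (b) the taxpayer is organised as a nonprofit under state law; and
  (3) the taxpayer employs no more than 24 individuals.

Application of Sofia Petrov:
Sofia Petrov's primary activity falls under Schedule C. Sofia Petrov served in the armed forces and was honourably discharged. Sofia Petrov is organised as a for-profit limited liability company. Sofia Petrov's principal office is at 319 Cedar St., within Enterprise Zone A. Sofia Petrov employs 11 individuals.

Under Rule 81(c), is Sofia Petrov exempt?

(1) in enterprise zone — satisfied.
(a) Schedule C activity — met.
(b) nonprofit — fails.
(2): T OR F → true.
(3) ≤ 24 employees — met.
So Overall is satisfied (T AND T AND T).

Yes — exempt.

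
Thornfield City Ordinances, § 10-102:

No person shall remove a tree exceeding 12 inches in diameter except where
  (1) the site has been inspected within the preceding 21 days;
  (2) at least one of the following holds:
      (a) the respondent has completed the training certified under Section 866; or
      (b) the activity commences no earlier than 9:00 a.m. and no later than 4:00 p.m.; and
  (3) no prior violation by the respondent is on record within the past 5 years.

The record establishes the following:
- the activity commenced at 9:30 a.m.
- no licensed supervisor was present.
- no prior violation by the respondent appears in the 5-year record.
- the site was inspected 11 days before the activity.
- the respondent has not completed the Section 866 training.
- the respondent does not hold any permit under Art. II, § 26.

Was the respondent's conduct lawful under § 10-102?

Yes — lawful.

(1) site inspected — met.
(a) training certified — not satisfied.
(b) start within hours — holds.
(2) = F OR T = true.
(3) no prior violation — satisfied.
Overall = T AND T AND T = true.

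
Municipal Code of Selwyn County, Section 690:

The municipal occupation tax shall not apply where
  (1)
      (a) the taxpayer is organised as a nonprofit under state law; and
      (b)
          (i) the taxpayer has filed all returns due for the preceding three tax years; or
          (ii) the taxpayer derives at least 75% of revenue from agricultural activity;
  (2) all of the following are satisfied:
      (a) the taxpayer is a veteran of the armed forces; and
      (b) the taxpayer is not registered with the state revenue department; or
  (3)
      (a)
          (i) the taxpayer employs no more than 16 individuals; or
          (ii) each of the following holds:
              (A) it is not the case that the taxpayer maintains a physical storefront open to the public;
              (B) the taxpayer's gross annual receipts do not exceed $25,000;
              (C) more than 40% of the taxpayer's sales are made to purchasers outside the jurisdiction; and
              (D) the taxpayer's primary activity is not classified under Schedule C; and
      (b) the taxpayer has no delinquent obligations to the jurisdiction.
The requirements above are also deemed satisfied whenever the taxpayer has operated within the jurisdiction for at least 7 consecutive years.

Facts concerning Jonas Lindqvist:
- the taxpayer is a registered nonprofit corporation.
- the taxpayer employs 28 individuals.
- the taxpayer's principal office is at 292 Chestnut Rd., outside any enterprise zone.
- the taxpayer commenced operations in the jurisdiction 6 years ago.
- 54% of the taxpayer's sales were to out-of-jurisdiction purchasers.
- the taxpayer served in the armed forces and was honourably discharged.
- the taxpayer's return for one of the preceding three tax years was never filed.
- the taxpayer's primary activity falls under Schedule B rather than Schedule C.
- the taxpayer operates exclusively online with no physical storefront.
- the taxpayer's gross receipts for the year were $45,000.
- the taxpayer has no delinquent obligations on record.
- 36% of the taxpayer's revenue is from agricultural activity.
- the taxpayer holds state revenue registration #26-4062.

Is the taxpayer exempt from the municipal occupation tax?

(a) nonprofit — satisfied.
(i) returns current — fails.
(ii) ≥75% agricultural — not satisfied.
(b): F OR F → false.
(1) = T AND F = false.
(a) veteran — satisfied.
(b) not (state-registered) — not satisfied.
So (2) is not satisfied (T AND F).
(i) ≤ 16 employees — not satisfied.
(A) not (has storefront) — met.
(B) receipts ≤ $25,000 — fails.
(C) >40% out-of-jur. sales — met.
(D) not (Schedule C activity) — met.
(ii): T AND F AND T AND T → false.
So (a) is not satisfied (F OR F).
(b) no delinquency — met.
(3): F AND T → false.
Overall = F OR F OR F = false.
Exception (≥ 7 yrs in jurisdiction) — not satisfied.
Result: main false OR exception false → false.

No — not exempt.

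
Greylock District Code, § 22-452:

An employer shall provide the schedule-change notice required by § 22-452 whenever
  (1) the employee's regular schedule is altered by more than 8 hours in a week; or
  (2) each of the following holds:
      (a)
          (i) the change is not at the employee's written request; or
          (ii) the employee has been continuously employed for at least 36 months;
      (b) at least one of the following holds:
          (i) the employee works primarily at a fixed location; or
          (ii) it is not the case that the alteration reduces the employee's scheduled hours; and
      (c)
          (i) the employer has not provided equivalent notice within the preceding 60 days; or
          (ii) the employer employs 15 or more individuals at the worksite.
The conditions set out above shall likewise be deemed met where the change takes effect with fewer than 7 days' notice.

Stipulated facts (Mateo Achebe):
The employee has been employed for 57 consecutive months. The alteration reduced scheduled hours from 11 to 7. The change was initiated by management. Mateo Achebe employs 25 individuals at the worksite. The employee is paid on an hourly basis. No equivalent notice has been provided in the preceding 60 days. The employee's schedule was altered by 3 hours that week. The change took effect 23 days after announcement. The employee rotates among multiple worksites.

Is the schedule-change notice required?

No — not required.

(1) schedule shift > 8h — fails.
(i) not employee-requested — satisfied.
(ii) tenure ≥ 36 mo. — satisfied.
So (a) is satisfied (T OR T).
(i) fixed location — not satisfied.
(ii) not (hours reduced) — fails.
So (b) is not satisfied (F OR F).
(i) no recent notice — met.
(ii) ≥ 15 at site — met.
So (c) is satisfied (T OR T).
(2): T AND F AND T → false.
So Overall is not satisfied (F OR F).
Exception (< 7 days' notice) — not satisfied.
Result: main false OR exception false → false.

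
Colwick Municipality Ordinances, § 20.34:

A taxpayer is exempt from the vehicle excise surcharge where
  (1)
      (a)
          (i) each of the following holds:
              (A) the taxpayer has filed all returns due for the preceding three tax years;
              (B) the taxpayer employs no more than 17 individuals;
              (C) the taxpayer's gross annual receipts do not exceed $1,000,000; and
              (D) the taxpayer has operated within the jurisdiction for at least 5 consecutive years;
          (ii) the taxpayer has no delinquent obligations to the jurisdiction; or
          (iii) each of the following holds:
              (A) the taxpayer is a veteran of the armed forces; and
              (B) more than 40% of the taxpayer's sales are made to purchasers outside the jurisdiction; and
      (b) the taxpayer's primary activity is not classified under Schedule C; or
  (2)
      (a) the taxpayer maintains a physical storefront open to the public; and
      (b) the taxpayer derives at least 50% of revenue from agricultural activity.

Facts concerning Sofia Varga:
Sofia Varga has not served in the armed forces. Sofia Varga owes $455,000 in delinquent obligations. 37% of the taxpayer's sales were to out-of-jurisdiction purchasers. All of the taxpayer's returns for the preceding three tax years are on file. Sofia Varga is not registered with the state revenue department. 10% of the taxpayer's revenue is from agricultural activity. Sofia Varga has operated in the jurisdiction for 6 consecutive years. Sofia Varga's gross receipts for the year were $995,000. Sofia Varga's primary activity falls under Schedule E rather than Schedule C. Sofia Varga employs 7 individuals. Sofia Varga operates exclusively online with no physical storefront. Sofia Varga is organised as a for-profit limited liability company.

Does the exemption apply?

Yes — exempt.

(A) returns current — holds.
(B) ≤ 17 employees — holds.
(C) receipts ≤ $1,000,000 — holds.
(D) ≥ 5 yrs in jurisdiction — holds.
(i) = T AND T AND T AND T = true.
(ii) no delinquency — not met.
(A) veteran — not satisfied.
(B) >40% out-of-jur. sales — not satisfied.
(iii) = F AND F = false.
(a) = T OR F OR F = true.
(b) not (Schedule C activity) — met.
(1): T AND T → true.
(a) has storefront — not satisfied.
(b) ≥50% agricultural — not met.
(2): F AND F → false.
Overall = T OR F = true.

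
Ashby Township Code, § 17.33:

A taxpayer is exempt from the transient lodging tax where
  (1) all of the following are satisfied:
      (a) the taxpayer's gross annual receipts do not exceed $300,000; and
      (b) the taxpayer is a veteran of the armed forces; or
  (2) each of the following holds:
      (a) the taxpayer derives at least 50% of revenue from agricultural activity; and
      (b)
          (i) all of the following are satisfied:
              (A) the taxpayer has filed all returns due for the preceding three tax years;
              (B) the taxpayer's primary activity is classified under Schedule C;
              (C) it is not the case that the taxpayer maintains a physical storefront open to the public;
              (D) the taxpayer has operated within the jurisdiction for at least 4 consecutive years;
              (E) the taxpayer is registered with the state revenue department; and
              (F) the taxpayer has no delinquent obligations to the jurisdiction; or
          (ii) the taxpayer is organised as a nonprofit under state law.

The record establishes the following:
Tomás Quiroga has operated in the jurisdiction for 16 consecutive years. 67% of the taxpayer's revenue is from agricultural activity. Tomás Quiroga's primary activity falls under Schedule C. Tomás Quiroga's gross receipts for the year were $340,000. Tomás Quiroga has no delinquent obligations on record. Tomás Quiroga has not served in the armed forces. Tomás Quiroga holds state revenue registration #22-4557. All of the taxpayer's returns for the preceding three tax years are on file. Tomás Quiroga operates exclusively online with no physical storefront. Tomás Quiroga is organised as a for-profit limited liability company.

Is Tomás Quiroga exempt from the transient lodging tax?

Yes — exempt.

(a) receipts ≤ $300,000 — not satisfied.
(b) veteran — not satisfied.
(1): F AND F → false.
(a) ≥50% agricultural — met.
(A) returns current — met.
(B) Schedule C activity — holds.
(C) not (has storefront) — satisfied.
(D) ≥ 4 yrs in jurisdiction — met.
(E) state-registered — met.
(F) no delinquency — met.
(i) = T AND T AND T AND T AND T AND T = true.
(ii) nonprofit — not satisfied.
(b): T OR F → true.
(2) = T AND T = true.
Overall: F OR T → true.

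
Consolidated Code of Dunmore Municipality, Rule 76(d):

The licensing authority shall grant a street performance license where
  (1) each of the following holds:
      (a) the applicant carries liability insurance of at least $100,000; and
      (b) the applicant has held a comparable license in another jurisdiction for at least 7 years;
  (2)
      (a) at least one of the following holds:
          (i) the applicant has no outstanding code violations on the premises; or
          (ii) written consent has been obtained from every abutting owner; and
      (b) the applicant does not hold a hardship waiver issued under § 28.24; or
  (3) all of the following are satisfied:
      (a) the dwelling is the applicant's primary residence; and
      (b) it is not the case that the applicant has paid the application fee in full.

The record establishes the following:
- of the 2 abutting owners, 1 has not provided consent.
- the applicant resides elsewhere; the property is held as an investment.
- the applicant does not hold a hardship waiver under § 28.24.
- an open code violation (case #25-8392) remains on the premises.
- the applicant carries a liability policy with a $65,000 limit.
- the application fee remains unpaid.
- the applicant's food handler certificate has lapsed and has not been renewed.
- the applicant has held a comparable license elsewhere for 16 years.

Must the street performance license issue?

No — denied.

(a) insurance ≥ $100,000 — fails.
(b) prior license ≥ 7 yr — met.
So (1) is not satisfied (F AND T).
(i) no code violations — fails.
(ii) all abutters consent — fails.
(a) = F OR F = false.
(b) not (hardship waiver) — holds.
So (2) is not satisfied (F AND T).
(a) primary residence — not satisfied.
(b) not (fee paid) — met.
So (3) is not satisfied (F AND T).
So Overall is not satisfied (F OR F OR F).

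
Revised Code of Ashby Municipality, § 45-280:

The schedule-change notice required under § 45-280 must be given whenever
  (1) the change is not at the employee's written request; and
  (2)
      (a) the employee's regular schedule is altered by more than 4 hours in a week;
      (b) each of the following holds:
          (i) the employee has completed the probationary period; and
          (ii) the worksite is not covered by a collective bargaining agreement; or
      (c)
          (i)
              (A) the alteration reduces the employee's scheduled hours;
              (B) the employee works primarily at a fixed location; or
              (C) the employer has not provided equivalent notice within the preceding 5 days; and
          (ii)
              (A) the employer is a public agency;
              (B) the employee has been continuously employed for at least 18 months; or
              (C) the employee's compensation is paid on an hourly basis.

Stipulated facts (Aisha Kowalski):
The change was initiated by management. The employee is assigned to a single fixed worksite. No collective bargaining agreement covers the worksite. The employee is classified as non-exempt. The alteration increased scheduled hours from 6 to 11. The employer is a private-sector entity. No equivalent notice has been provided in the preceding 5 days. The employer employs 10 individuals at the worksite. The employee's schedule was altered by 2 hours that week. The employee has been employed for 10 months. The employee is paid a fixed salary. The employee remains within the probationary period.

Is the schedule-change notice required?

(1) not employee-requested — holds.
(a) schedule shift > 4h — not met.
(i) past probation — not met.
(ii) no CBA — satisfied.
(b) = F AND T = false.
(A) hours reduced — not met.
(B) fixed location — satisfied.
(C) no recent notice — satisfied.
(i): F OR T OR T → true.
(A) public agency — not met.
(B) tenure ≥ 18 mo. — not met.
(C) hourly-paid — not met.
So (ii) is not satisfied (F OR F OR F).
So (c) is not satisfied (T AND F).
(2): F OR F OR F → false.
So Overall is not satisfied (T AND F).

No — not required.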